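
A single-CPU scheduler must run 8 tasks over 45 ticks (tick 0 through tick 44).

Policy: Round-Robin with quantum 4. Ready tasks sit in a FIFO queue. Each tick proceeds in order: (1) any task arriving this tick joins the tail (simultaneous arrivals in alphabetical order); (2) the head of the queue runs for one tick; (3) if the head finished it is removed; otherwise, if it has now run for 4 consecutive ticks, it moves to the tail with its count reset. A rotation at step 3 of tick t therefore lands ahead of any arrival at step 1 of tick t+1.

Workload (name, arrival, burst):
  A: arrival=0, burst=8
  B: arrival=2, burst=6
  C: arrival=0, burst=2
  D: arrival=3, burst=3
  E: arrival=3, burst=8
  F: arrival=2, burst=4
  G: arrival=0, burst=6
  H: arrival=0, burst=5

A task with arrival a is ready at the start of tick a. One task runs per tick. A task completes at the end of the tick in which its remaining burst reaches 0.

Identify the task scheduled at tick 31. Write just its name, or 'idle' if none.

t=0: queue=[A,C,G,H] q_used=0 → run A
t=1: queue=[A,C,G,H] q_used=1 → run A
t=2: queue=[A,C,G,H,B,F] q_used=2 → run A
t=3: queue=[A,C,G,H,B,F,D,E] q_used=3 → run A
t=4: queue=[C,G,H,B,F,D,E,A] q_used=0 → run C
t=5: queue=[C,G,H,B,F,D,E,A] q_used=1 → run C
t=6: queue=[G,H,B,F,D,E,A] q_used=0 → run G
t=7: queue=[G,H,B,F,D,E,A] q_used=1 → run G
t=8: queue=[G,H,B,F,D,E,A] q_used=2 → run G
t=9: queue=[G,H,B,F,D,E,A] q_used=3 → run G
t=10: queue=[H,B,F,D,E,A,G] q_used=0 → run H
t=11: queue=[H,B,F,D,E,A,G] q_used=1 → run H
t=12: queue=[H,B,F,D,E,A,G] q_used=2 → run H
t=13: queue=[H,B,F,D,E,A,G] q_used=3 → run H
t=14: queue=[B,F,D,E,A,G,H] q_used=0 → run B
t=15: queue=[B,F,D,E,A,G,H] q_used=1 → run B
t=16: queue=[B,F,D,E,A,G,H] q_used=2 → run B
t=17: queue=[B,F,D,E,A,G,H] q_used=3 → run B
t=18: queue=[F,D,E,A,G,H,B] q_used=0 → run F
t=19: queue=[F,D,E,A,G,H,B] q_used=1 → run F
t=20: queue=[F,D,E,A,G,H,B] q_used=2 → run F
t=21: queue=[F,D,E,A,G,H,B] q_used=3 → run F
t=22: queue=[D,E,A,G,H,B] q_used=0 → run D
t=23: queue=[D,E,A,G,H,B] q_used=1 → run D
t=24: queue=[D,E,A,G,H,B] q_used=2 → run D
t=25: queue=[E,A,G,H,B] q_used=0 → run E
t=26: queue=[E,A,G,H,B] q_used=1 → run E
t=27: queue=[E,A,G,H,B] q_used=2 → run E
t=28: queue=[E,A,G,H,B] q_used=3 → run E
t=29: queue=[A,G,H,B,E] q_used=0 → run A
t=30: queue=[A,G,H,B,E] q_used=1 → run A
t=31: queue=[A,G,H,B,E] q_used=2 → run A
t=32: queue=[A,G,H,B,E] q_used=3 → run A
t=33: queue=[G,H,B,E] q_used=0 → run G
t=34: queue=[G,H,B,E] q_used=1 → run G
t=35: queue=[H,B,E] q_used=0 → run H
t=36: queue=[B,E] q_used=0 → run B
t=37: queue=[B,E] q_used=1 → run B
t=38: queue=[E] q_used=0 → run E
t=39: queue=[E] q_used=1 → run E
t=40: queue=[E] q_used=2 → run E
t=41: queue=[E] q_used=3 → run E
t=42: (idle)
t=43: (idle)
t=44: (idle)

running at tick 31 = A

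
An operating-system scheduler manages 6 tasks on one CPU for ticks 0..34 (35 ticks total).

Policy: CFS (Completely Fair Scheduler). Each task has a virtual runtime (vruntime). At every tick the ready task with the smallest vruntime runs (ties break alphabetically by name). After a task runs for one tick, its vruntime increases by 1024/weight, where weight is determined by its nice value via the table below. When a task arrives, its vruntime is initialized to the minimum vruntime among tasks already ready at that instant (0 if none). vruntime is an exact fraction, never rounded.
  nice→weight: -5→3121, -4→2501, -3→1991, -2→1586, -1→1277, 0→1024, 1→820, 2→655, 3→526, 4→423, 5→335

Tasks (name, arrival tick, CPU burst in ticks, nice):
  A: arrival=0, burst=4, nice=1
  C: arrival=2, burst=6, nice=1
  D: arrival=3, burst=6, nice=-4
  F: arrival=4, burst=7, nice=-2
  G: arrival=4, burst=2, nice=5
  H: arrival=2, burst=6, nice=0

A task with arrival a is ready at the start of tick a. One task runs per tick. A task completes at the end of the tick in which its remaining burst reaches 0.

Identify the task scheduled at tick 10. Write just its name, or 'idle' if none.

running at tick 10 = D

t=0: vr[A=0] → run A
t=1: vr[A=256/205] → run A
t=2: vr[A=512/205 C=512/205 H=512/205] → run A
t=3: vr[A=768/205 C=512/205 D=512/205 H=512/205] → run C
t=4: vr[A=768/205 C=768/205 D=512/205 F=512/205 G=512/205 H=512/205] → run D
t=5: vr[A=768/205 C=768/205 D=36352/12505 F=512/205 G=512/205 H=512/205] → run F
t=6: vr[A=768/205 C=768/205 D=36352/12505 F=510976/162565 G=512/205 H=512/205] → run G
t=7: vr[A=768/205 C=768/205 D=36352/12505 F=510976/162565 G=76288/13735 H=512/205] → run H
t=8: vr[A=768/205 C=768/205 D=36352/12505 F=510976/162565 G=76288/13735 H=717/205] → run D
t=9: vr[A=768/205 C=768/205 D=41472/12505 F=510976/162565 G=76288/13735 H=717/205] → run F
t=10: vr[A=768/205 C=768/205 D=41472/12505 F=615936/162565 G=76288/13735 H=717/205] → run D
t=11: vr[A=768/205 C=768/205 D=46592/12505 F=615936/162565 G=76288/13735 H=717/205] → run H
t=12: vr[A=768/205 C=768/205 D=46592/12505 F=615936/162565 G=76288/13735 H=922/205] → run D
t=13: vr[A=768/205 C=768/205 D=51712/12505 F=615936/162565 G=76288/13735 H=922/205] → run A
t=14: vr[C=768/205 D=51712/12505 F=615936/162565 G=76288/13735 H=922/205] → run C
t=15: vr[C=1024/205 D=51712/12505 F=615936/162565 G=76288/13735 H=922/205] → run F
t=16: vr[C=1024/205 D=51712/12505 F=720896/162565 G=76288/13735 H=922/205] → run D
t=17: vr[C=1024/205 D=56832/12505 F=720896/162565 G=76288/13735 H=922/205] → run F
t=18: vr[C=1024/205 D=56832/12505 F=825856/162565 G=76288/13735 H=922/205] → run H
t=19: vr[C=1024/205 D=56832/12505 F=825856/162565 G=76288/13735 H=1127/205] → run D
t=20: vr[C=1024/205 F=825856/162565 G=76288/13735 H=1127/205] → run C
t=21: vr[C=256/41 F=825856/162565 G=76288/13735 H=1127/205] → run F
t=22: vr[C=256/41 F=930816/162565 G=76288/13735 H=1127/205] → run H
t=23: vr[C=256/41 F=930816/162565 G=76288/13735 H=1332/205] → run G
t=24: vr[C=256/41 F=930816/162565 H=1332/205] → run F
t=25: vr[C=256/41 F=1035776/162565 H=1332/205] → run C
t=26: vr[C=1536/205 F=1035776/162565 H=1332/205] → run F
t=27: vr[C=1536/205 H=1332/205] → run H
t=28: vr[C=1536/205 H=1537/205] → run C
t=29: vr[C=1792/205 H=1537/205] → run H
t=30: vr[C=1792/205] → run C
t=31: (idle)
t=32: (idle)
t=33: (idle)
t=34: (idle)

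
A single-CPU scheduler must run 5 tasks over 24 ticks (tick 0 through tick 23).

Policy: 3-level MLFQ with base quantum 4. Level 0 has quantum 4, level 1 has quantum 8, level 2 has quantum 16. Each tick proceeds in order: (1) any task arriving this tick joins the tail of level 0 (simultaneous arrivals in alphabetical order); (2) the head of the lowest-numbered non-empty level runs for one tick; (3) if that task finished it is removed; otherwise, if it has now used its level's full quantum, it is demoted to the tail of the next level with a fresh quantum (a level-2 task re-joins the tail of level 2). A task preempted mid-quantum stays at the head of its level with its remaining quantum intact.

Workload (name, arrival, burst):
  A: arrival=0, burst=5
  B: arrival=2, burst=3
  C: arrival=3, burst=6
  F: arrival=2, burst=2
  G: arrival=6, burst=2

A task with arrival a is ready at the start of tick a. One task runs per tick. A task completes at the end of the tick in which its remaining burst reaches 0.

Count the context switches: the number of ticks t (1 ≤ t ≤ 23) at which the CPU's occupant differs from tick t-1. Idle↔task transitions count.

t=0: L0/L1/L2 = A/-/- → run A
t=1: L0/L1/L2 = A/-/- → run A
t=2: L0/L1/L2 = ABF/-/- → run A
t=3: L0/L1/L2 = ABFC/-/- → run A
t=4: L0/L1/L2 = BFC/A/- → run B
t=5: L0/L1/L2 = BFC/A/- → run B
t=6: L0/L1/L2 = BFCG/A/- → run B
t=7: L0/L1/L2 = FCG/A/- → run F
t=8: L0/L1/L2 = FCG/A/- → run F
t=9: L0/L1/L2 = CG/A/- → run C
t=10: L0/L1/L2 = CG/A/- → run C
t=11: L0/L1/L2 = CG/A/- → run C
t=12: L0/L1/L2 = CG/A/- → run C
t=13: L0/L1/L2 = G/AC/- → run G
t=14: L0/L1/L2 = G/AC/- → run G
t=15: L0/L1/L2 = -/AC/- → run A
t=16: L0/L1/L2 = -/C/- → run C
t=17: L0/L1/L2 = -/C/- → run C
t=18: (idle)
t=19: (idle)
t=20: (idle)
t=21: (idle)
t=22: (idle)
t=23: (idle)

context switches = 7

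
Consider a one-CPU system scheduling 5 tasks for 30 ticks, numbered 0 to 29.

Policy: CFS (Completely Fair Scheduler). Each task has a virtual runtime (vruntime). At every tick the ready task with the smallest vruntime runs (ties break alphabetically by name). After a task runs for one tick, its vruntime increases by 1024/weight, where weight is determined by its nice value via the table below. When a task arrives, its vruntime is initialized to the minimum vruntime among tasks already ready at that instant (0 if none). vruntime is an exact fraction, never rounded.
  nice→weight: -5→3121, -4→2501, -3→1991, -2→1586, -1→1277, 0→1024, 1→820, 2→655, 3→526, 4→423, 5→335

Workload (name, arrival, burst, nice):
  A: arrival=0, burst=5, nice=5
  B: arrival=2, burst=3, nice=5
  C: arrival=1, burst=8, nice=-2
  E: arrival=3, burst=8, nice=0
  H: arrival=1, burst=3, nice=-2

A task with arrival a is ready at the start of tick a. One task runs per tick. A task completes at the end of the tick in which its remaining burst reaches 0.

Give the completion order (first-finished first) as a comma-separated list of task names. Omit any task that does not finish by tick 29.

completion order = H, C, B, E, A

t=0: vr[A=0] → run A
t=1: vr[A=1024/335 C=1024/335 H=1024/335] → run A
t=2: vr[A=2048/335 B=1024/335 C=1024/335 H=1024/335] → run B
t=3: vr[A=2048/335 B=2048/335 C=1024/335 E=1024/335 H=1024/335] → run C
t=4: vr[A=2048/335 B=2048/335 C=983552/265655 E=1024/335 H=1024/335] → run E
t=5: vr[A=2048/335 B=2048/335 C=983552/265655 E=1359/335 H=1024/335] → run H
t=6: vr[A=2048/335 B=2048/335 C=983552/265655 E=1359/335 H=983552/265655] → run C
t=7: vr[A=2048/335 B=2048/335 C=1155072/265655 E=1359/335 H=983552/265655] → run H
t=8: vr[A=2048/335 B=2048/335 C=1155072/265655 E=1359/335 H=1155072/265655] → run E
t=9: vr[A=2048/335 B=2048/335 C=1155072/265655 E=1694/335 H=1155072/265655] → run C
t=10: vr[A=2048/335 B=2048/335 C=1326592/265655 E=1694/335 H=1155072/265655] → run H
t=11: vr[A=2048/335 B=2048/335 C=1326592/265655 E=1694/335] → run C
t=12: vr[A=2048/335 B=2048/335 C=1498112/265655 E=1694/335] → run E
t=13: vr[A=2048/335 B=2048/335 C=1498112/265655 E=2029/335] → run C
t=14: vr[A=2048/335 B=2048/335 C=1669632/265655 E=2029/335] → run E
t=15: vr[A=2048/335 B=2048/335 C=1669632/265655 E=2364/335] → run A
t=16: vr[A=3072/335 B=2048/335 C=1669632/265655 E=2364/335] → run B
t=17: vr[A=3072/335 B=3072/335 C=1669632/265655 E=2364/335] → run C
t=18: vr[A=3072/335 B=3072/335 C=1841152/265655 E=2364/335] → run C
t=19: vr[A=3072/335 B=3072/335 C=2012672/265655 E=2364/335] → run E
t=20: vr[A=3072/335 B=3072/335 C=2012672/265655 E=2699/335] → run C
t=21: vr[A=3072/335 B=3072/335 E=2699/335] → run E
t=22: vr[A=3072/335 B=3072/335 E=3034/335] → run E
t=23: vr[A=3072/335 B=3072/335 E=3369/335] → run A
t=24: vr[A=4096/335 B=3072/335 E=3369/335] → run B
t=25: vr[A=4096/335 E=3369/335] → run E
t=26: vr[A=4096/335] → run A
t=27: (idle)
t=28: (idle)
t=29: (idle)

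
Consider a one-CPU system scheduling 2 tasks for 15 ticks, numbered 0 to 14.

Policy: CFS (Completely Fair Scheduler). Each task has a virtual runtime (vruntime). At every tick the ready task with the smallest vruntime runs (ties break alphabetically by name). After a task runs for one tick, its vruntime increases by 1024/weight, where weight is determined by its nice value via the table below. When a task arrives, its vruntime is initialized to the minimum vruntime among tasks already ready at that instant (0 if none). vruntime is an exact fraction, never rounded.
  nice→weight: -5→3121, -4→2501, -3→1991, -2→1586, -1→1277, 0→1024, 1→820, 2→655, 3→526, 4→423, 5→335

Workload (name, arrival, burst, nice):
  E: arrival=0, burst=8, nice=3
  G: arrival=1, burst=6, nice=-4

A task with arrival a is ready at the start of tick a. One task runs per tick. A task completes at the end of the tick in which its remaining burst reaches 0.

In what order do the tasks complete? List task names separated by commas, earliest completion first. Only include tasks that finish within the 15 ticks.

t=0: vr[E=0] → run E
t=1: vr[E=512/263 G=512/263] → run E
t=2: vr[E=1024/263 G=512/263] → run G
t=3: vr[E=1024/263 G=1549824/657763] → run G
t=4: vr[E=1024/263 G=1819136/657763] → run G
t=5: vr[E=1024/263 G=2088448/657763] → run G
t=6: vr[E=1024/263 G=2357760/657763] → run G
t=7: vr[E=1024/263 G=2627072/657763] → run E
t=8: vr[E=1536/263 G=2627072/657763] → run G
t=9: vr[E=1536/263] → run E
t=10: vr[E=2048/263] → run E
t=11: vr[E=2560/263] → run E
t=12: vr[E=3072/263] → run E
t=13: vr[E=3584/263] → run E
t=14: (idle)

completion order = G, E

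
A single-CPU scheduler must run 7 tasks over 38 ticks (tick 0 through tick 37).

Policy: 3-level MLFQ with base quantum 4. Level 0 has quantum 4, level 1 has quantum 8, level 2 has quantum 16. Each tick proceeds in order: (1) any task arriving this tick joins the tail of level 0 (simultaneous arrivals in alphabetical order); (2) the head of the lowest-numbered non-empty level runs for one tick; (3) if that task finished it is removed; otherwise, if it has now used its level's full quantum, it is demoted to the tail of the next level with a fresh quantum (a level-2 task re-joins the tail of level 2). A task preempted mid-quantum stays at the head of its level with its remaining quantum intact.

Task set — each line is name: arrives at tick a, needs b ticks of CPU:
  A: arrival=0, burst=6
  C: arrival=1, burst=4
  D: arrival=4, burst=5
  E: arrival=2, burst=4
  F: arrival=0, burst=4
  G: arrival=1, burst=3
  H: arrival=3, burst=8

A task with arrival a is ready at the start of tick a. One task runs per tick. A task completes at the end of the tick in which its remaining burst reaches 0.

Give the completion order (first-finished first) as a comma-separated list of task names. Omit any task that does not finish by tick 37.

completion order = F, C, G, E, A, H, D

t=0: L0/L1/L2 = AF/-/- → run A
t=1: L0/L1/L2 = AFCG/-/- → run A
t=2: L0/L1/L2 = AFCGE/-/- → run A
t=3: L0/L1/L2 = AFCGEH/-/- → run A
t=4: L0/L1/L2 = FCGEHD/A/- → run F
t=5: L0/L1/L2 = FCGEHD/A/- → run F
t=6: L0/L1/L2 = FCGEHD/A/- → run F
t=7: L0/L1/L2 = FCGEHD/A/- → run F
t=8: L0/L1/L2 = CGEHD/A/- → run C
t=9: L0/L1/L2 = CGEHD/A/- → run C
t=10: L0/L1/L2 = CGEHD/A/- → run C
t=11: L0/L1/L2 = CGEHD/A/- → run C
t=12: L0/L1/L2 = GEHD/A/- → run G
t=13: L0/L1/L2 = GEHD/A/- → run G
t=14: L0/L1/L2 = GEHD/A/- → run G
t=15: L0/L1/L2 = EHD/A/- → run E
t=16: L0/L1/L2 = EHD/A/- → run E
t=17: L0/L1/L2 = EHD/A/- → run E
t=18: L0/L1/L2 = EHD/A/- → run E
t=19: L0/L1/L2 = HD/A/- → run H
t=20: L0/L1/L2 = HD/A/- → run H
t=21: L0/L1/L2 = HD/A/- → run H
t=22: L0/L1/L2 = HD/A/- → run H
t=23: L0/L1/L2 = D/AH/- → run D
t=24: L0/L1/L2 = D/AH/- → run D
t=25: L0/L1/L2 = D/AH/- → run D
t=26: L0/L1/L2 = D/AH/- → run D
t=27: L0/L1/L2 = -/AHD/- → run A
t=28: L0/L1/L2 = -/AHD/- → run A
t=29: L0/L1/L2 = -/HD/- → run H
t=30: L0/L1/L2 = -/HD/- → run H
t=31: L0/L1/L2 = -/HD/- → run H
t=32: L0/L1/L2 = -/HD/- → run H
t=33: L0/L1/L2 = -/D/- → run D
t=34: (idle)
t=35: (idle)
t=36: (idle)
t=37: (idle)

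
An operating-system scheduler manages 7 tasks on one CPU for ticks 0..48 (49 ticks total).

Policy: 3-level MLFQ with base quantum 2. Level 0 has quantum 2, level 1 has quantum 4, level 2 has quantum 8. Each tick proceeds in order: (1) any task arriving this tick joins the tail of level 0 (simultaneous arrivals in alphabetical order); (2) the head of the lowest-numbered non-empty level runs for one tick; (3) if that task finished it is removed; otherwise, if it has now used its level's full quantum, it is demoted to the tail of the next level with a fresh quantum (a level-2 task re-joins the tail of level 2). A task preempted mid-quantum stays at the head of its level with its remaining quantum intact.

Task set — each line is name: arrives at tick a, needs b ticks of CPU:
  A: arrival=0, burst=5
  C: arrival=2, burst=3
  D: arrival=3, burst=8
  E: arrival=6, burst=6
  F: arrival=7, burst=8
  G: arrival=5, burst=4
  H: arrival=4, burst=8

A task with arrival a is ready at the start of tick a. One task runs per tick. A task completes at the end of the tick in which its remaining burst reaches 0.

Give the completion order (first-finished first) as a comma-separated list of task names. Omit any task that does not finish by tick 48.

t=0: L0/L1/L2 = A/-/- → run A
t=1: L0/L1/L2 = A/-/- → run A
t=2: L0/L1/L2 = C/A/- → run C
t=3: L0/L1/L2 = CD/A/- → run C
t=4: L0/L1/L2 = DH/AC/- → run D
t=5: L0/L1/L2 = DHG/AC/- → run D
t=6: L0/L1/L2 = HGE/ACD/- → run H
t=7: L0/L1/L2 = HGEF/ACD/- → run H
t=8: L0/L1/L2 = GEF/ACDH/- → run G
t=9: L0/L1/L2 = GEF/ACDH/- → run G
t=10: L0/L1/L2 = EF/ACDHG/- → run E
t=11: L0/L1/L2 = EF/ACDHG/- → run E
t=12: L0/L1/L2 = F/ACDHGE/- → run F
t=13: L0/L1/L2 = F/ACDHGE/- → run F
t=14: L0/L1/L2 = -/ACDHGEF/- → run A
t=15: L0/L1/L2 = -/ACDHGEF/- → run A
t=16: L0/L1/L2 = -/ACDHGEF/- → run A
t=17: L0/L1/L2 = -/CDHGEF/- → run C
t=18: L0/L1/L2 = -/DHGEF/- → run D
t=19: L0/L1/L2 = -/DHGEF/- → run D
t=20: L0/L1/L2 = -/DHGEF/- → run D
t=21: L0/L1/L2 = -/DHGEF/- → run D
t=22: L0/L1/L2 = -/HGEF/D → run H
t=23: L0/L1/L2 = -/HGEF/D → run H
t=24: L0/L1/L2 = -/HGEF/D → run H
t=25: L0/L1/L2 = -/HGEF/D → run H
t=26: L0/L1/L2 = -/GEF/DH → run G
t=27: L0/L1/L2 = -/GEF/DH → run G
t=28: L0/L1/L2 = -/EF/DH → run E
t=29: L0/L1/L2 = -/EF/DH → run E
t=30: L0/L1/L2 = -/EF/DH → run E
t=31: L0/L1/L2 = -/EF/DH → run E
t=32: L0/L1/L2 = -/F/DH → run F
t=33: L0/L1/L2 = -/F/DH → run F
t=34: L0/L1/L2 = -/F/DH → run F
t=35: L0/L1/L2 = -/F/DH → run F
t=36: L0/L1/L2 = -/-/DHF → run D
t=37: L0/L1/L2 = -/-/DHF → run D
t=38: L0/L1/L2 = -/-/HF → run H
t=39: L0/L1/L2 = -/-/HF → run H
t=40: L0/L1/L2 = -/-/F → run F
t=41: L0/L1/L2 = -/-/F → run F
t=42: (idle)
t=43: (idle)
t=44: (idle)
t=45: (idle)
t=46: (idle)
t=47: (idle)
t=48: (idle)

completion order = A, C, G, E, D, H, F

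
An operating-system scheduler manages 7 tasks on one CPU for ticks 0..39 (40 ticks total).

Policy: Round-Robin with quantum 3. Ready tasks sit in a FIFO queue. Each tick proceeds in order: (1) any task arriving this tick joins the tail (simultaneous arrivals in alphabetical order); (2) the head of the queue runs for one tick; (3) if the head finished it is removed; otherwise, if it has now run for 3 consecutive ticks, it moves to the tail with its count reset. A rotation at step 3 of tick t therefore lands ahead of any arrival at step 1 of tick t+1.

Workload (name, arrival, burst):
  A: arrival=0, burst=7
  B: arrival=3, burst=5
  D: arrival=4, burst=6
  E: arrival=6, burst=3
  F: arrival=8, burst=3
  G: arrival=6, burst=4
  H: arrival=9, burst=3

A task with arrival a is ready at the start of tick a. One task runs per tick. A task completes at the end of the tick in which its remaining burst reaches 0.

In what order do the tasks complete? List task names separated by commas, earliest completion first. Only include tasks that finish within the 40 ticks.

t=0: queue=[A] q_used=0 → run A
t=1: queue=[A] q_used=1 → run A
t=2: queue=[A] q_used=2 → run A
t=3: queue=[A,B] q_used=0 → run A
t=4: queue=[A,B,D] q_used=1 → run A
t=5: queue=[A,B,D] q_used=2 → run A
t=6: queue=[B,D,A,E,G] q_used=0 → run B
t=7: queue=[B,D,A,E,G] q_used=1 → run B
t=8: queue=[B,D,A,E,G,F] q_used=2 → run B
t=9: queue=[D,A,E,G,F,B,H] q_used=0 → run D
t=10: queue=[D,A,E,G,F,B,H] q_used=1 → run D
t=11: queue=[D,A,E,G,F,B,H] q_used=2 → run D
t=12: queue=[A,E,G,F,B,H,D] q_used=0 → run A
t=13: queue=[E,G,F,B,H,D] q_used=0 → run E
t=14: queue=[E,G,F,B,H,D] q_used=1 → run E
t=15: queue=[E,G,F,B,H,D] q_used=2 → run E
t=16: queue=[G,F,B,H,D] q_used=0 → run G
t=17: queue=[G,F,B,H,D] q_used=1 → run G
t=18: queue=[G,F,B,H,D] q_used=2 → run G
t=19: queue=[F,B,H,D,G] q_used=0 → run F
t=20: queue=[F,B,H,D,G] q_used=1 → run F
t=21: queue=[F,B,H,D,G] q_used=2 → run F
t=22: queue=[B,H,D,G] q_used=0 → run B
t=23: queue=[B,H,D,G] q_used=1 → run B
t=24: queue=[H,D,G] q_used=0 → run H
t=25: queue=[H,D,G] q_used=1 → run H
t=26: queue=[H,D,G] q_used=2 → run H
t=27: queue=[D,G] q_used=0 → run D
t=28: queue=[D,G] q_used=1 → run D
t=29: queue=[D,G] q_used=2 → run D
t=30: queue=[G] q_used=0 → run G
t=31: (idle)
t=32: (idle)
t=33: (idle)
t=34: (idle)
t=35: (idle)
t=36: (idle)
t=37: (idle)
t=38: (idle)
t=39: (idle)

completion order = A, E, F, B, H, D, G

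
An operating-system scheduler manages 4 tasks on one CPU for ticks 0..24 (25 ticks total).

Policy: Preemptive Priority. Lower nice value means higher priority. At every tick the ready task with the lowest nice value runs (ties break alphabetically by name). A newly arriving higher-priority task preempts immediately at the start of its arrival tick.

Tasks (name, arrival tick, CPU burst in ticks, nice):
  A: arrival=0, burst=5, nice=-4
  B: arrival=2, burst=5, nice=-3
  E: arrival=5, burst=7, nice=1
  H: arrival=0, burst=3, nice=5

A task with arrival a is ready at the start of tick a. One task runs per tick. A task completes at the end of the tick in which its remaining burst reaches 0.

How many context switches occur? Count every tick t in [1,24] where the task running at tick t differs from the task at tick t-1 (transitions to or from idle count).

context switches = 4

t=0: ready={A,H} → run A
t=1: ready={A,H} → run A
t=2: ready={A,B,H} → run A
t=3: ready={A,B,H} → run A
t=4: ready={A,B,H} → run A
t=5: ready={B,E,H} → run B
t=6: ready={B,E,H} → run B
t=7: ready={B,E,H} → run B
t=8: ready={B,E,H} → run B
t=9: ready={B,E,H} → run B
t=10: ready={E,H} → run E
t=11: ready={E,H} → run E
t=12: ready={E,H} → run E
t=13: ready={E,H} → run E
t=14: ready={E,H} → run E
t=15: ready={E,H} → run E
t=16: ready={E,H} → run E
t=17: ready={H} → run H
t=18: ready={H} → run H
t=19: ready={H} → run H
t=20: (idle)
t=21: (idle)
t=22: (idle)
t=23: (idle)
t=24: (idle)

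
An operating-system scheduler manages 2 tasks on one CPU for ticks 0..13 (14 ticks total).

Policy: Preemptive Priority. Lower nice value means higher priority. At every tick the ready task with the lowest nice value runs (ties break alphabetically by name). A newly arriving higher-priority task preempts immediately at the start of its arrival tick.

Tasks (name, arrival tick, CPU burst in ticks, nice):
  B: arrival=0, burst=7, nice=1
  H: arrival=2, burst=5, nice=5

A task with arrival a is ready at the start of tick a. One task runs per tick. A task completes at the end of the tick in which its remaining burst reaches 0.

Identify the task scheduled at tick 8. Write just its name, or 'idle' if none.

t=0: ready={B} → run B
t=1: ready={B} → run B
t=2: ready={B,H} → run B
t=3: ready={B,H} → run B
t=4: ready={B,H} → run B
t=5: ready={B,H} → run B
t=6: ready={B,H} → run B
t=7: ready={H} → run H
t=8: ready={H} → run H
t=9: ready={H} → run H
t=10: ready={H} → run H
t=11: ready={H} → run H
t=12: (idle)
t=13: (idle)

running at tick 8 = H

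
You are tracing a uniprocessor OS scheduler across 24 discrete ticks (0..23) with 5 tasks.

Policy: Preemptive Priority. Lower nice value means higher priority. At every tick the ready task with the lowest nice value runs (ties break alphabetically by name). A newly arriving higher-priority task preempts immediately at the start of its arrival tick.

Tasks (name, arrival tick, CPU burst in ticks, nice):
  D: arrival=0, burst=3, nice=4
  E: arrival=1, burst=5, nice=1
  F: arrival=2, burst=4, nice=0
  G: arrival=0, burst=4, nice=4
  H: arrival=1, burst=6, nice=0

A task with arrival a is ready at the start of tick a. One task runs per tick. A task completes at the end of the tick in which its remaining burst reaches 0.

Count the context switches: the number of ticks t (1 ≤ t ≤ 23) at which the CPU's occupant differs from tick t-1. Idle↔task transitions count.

context switches = 7

t=0: ready={D,G} → run D
t=1: ready={D,E,G,H} → run H
t=2: ready={D,E,F,G,H} → run F
t=3: ready={D,E,F,G,H} → run F
t=4: ready={D,E,F,G,H} → run F
t=5: ready={D,E,F,G,H} → run F
t=6: ready={D,E,G,H} → run H
t=7: ready={D,E,G,H} → run H
t=8: ready={D,E,G,H} → run H
t=9: ready={D,E,G,H} → run H
t=10: ready={D,E,G,H} → run H
t=11: ready={D,E,G} → run E
t=12: ready={D,E,G} → run E
t=13: ready={D,E,G} → run E
t=14: ready={D,E,G} → run E
t=15: ready={D,E,G} → run E
t=16: ready={D,G} → run D
t=17: ready={D,G} → run D
t=18: ready={G} → run G
t=19: ready={G} → run G
t=20: ready={G} → run G
t=21: ready={G} → run G
t=22: (idle)
t=23: (idle)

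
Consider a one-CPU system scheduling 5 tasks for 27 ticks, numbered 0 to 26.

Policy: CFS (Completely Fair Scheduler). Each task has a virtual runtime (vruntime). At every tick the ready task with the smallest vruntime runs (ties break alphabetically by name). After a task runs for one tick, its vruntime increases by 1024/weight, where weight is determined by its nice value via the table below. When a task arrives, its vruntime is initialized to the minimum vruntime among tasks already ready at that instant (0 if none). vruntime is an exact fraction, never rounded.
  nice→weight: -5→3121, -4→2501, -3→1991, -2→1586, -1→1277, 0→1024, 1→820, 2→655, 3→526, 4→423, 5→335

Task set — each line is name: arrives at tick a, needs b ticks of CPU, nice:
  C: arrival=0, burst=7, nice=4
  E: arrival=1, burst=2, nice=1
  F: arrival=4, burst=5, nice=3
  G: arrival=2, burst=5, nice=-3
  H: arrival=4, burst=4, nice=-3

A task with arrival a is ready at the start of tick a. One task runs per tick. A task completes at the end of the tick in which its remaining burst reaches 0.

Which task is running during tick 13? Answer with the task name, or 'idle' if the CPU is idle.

t=0: vr[C=0] → run C
t=1: vr[C=1024/423 E=1024/423] → run C
t=2: vr[C=2048/423 E=1024/423 G=1024/423] → run E
t=3: vr[C=2048/423 E=318208/86715 G=1024/423] → run G
t=4: vr[C=2048/423 E=318208/86715 F=2471936/842193 G=2471936/842193 H=2471936/842193] → run F
t=5: vr[C=2048/423 E=318208/86715 F=1081321984/221496759 G=2471936/842193 H=2471936/842193] → run G
t=6: vr[C=2048/423 E=318208/86715 F=1081321984/221496759 G=2905088/842193 H=2471936/842193] → run H
t=7: vr[C=2048/423 E=318208/86715 F=1081321984/221496759 G=2905088/842193 H=2905088/842193] → run G
t=8: vr[C=2048/423 E=318208/86715 F=1081321984/221496759 G=3338240/842193 H=2905088/842193] → run H
t=9: vr[C=2048/423 E=318208/86715 F=1081321984/221496759 G=3338240/842193 H=3338240/842193] → run E
t=10: vr[C=2048/423 F=1081321984/221496759 G=3338240/842193 H=3338240/842193] → run G
t=11: vr[C=2048/423 F=1081321984/221496759 G=3771392/842193 H=3338240/842193] → run H
t=12: vr[C=2048/423 F=1081321984/221496759 G=3771392/842193 H=3771392/842193] → run G
t=13: vr[C=2048/423 F=1081321984/221496759 H=3771392/842193] → run H
t=14: vr[C=2048/423 F=1081321984/221496759] → run C
t=15: vr[C=1024/141 F=1081321984/221496759] → run F
t=16: vr[C=1024/141 F=1512524800/221496759] → run F
t=17: vr[C=1024/141 F=1943727616/221496759] → run C
t=18: vr[C=4096/423 F=1943727616/221496759] → run F
t=19: vr[C=4096/423 F=2374930432/221496759] → run C
t=20: vr[C=5120/423 F=2374930432/221496759] → run F
t=21: vr[C=5120/423] → run C
t=22: vr[C=2048/141] → run C
t=23: (idle)
t=24: (idle)
t=25: (idle)
t=26: (idle)

running at tick 13 = H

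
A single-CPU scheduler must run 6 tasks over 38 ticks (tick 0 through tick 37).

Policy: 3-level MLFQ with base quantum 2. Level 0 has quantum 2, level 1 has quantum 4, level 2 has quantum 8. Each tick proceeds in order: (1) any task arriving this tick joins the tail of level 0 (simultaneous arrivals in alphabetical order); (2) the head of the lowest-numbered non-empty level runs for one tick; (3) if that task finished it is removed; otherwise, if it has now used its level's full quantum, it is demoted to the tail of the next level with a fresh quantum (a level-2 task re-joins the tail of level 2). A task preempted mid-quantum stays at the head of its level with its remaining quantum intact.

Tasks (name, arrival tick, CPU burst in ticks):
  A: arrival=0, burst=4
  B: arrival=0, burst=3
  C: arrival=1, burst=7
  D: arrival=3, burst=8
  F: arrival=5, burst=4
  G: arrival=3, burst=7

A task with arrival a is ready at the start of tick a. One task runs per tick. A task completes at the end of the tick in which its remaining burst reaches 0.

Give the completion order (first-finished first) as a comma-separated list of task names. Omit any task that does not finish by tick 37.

completion order = A, B, F, C, D, G

t=0: L0/L1/L2 = AB/-/- → run A
t=1: L0/L1/L2 = ABC/-/- → run A
t=2: L0/L1/L2 = BC/A/- → run B
t=3: L0/L1/L2 = BCDG/A/- → run B
t=4: L0/L1/L2 = CDG/AB/- → run C
t=5: L0/L1/L2 = CDGF/AB/- → run C
t=6: L0/L1/L2 = DGF/ABC/- → run D
t=7: L0/L1/L2 = DGF/ABC/- → run D
t=8: L0/L1/L2 = GF/ABCD/- → run G
t=9: L0/L1/L2 = GF/ABCD/- → run G
t=10: L0/L1/L2 = F/ABCDG/- → run F
t=11: L0/L1/L2 = F/ABCDG/- → run F
t=12: L0/L1/L2 = -/ABCDGF/- → run A
t=13: L0/L1/L2 = -/ABCDGF/- → run A
t=14: L0/L1/L2 = -/BCDGF/- → run B
t=15: L0/L1/L2 = -/CDGF/- → run C
t=16: L0/L1/L2 = -/CDGF/- → run C
t=17: L0/L1/L2 = -/CDGF/- → run C
t=18: L0/L1/L2 = -/CDGF/- → run C
t=19: L0/L1/L2 = -/DGF/C → run D
t=20: L0/L1/L2 = -/DGF/C → run D
t=21: L0/L1/L2 = -/DGF/C → run D
t=22: L0/L1/L2 = -/DGF/C → run D
t=23: L0/L1/L2 = -/GF/CD → run G
t=24: L0/L1/L2 = -/GF/CD → run G
t=25: L0/L1/L2 = -/GF/CD → run G
t=26: L0/L1/L2 = -/GF/CD → run G
t=27: L0/L1/L2 = -/F/CDG → run F
t=28: L0/L1/L2 = -/F/CDG → run F
t=29: L0/L1/L2 = -/-/CDG → run C
t=30: L0/L1/L2 = -/-/DG → run D
t=31: L0/L1/L2 = -/-/DG → run D
t=32: L0/L1/L2 = -/-/G → run G
t=33: (idle)
t=34: (idle)
t=35: (idle)
t=36: (idle)
t=37: (idle)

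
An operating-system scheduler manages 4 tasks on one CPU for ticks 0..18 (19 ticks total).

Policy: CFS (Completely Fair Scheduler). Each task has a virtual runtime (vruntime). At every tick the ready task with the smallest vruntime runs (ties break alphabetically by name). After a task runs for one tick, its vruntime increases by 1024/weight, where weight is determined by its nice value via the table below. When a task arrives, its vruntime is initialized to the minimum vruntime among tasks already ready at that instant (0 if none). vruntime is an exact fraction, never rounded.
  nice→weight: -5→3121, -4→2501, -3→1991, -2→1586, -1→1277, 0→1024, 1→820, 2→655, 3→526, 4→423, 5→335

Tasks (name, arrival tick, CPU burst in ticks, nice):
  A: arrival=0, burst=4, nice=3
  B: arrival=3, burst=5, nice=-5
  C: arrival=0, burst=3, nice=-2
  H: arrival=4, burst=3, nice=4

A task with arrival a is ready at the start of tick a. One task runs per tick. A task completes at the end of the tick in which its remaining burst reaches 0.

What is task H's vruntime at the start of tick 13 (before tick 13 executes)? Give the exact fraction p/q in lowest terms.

t=0: vr[A=0 C=0] → run A
t=1: vr[A=512/263 C=0] → run C
t=2: vr[A=512/263 C=512/793] → run C
t=3: vr[A=512/263 B=1024/793 C=1024/793] → run B
t=4: vr[A=512/263 B=4007936/2474953 C=1024/793 H=1024/793] → run C
t=5: vr[A=512/263 B=4007936/2474953 H=1024/793] → run H
t=6: vr[A=512/263 B=4007936/2474953 H=1245184/335439] → run B
t=7: vr[A=512/263 B=4819968/2474953 H=1245184/335439] → run A
t=8: vr[A=1024/263 B=4819968/2474953 H=1245184/335439] → run B
t=9: vr[A=1024/263 B=5632000/2474953 H=1245184/335439] → run B
t=10: vr[A=1024/263 B=6444032/2474953 H=1245184/335439] → run B
t=11: vr[A=1024/263 H=1245184/335439] → run H
t=12: vr[A=1024/263 H=2057216/335439] → run A
t=13: vr[A=1536/263 H=2057216/335439] → run A
t=14: vr[H=2057216/335439] → run H
t=15: (idle)
t=16: (idle)
t=17: (idle)
t=18: (idle)

vruntime(H, start of tick 13) = 2057216/335439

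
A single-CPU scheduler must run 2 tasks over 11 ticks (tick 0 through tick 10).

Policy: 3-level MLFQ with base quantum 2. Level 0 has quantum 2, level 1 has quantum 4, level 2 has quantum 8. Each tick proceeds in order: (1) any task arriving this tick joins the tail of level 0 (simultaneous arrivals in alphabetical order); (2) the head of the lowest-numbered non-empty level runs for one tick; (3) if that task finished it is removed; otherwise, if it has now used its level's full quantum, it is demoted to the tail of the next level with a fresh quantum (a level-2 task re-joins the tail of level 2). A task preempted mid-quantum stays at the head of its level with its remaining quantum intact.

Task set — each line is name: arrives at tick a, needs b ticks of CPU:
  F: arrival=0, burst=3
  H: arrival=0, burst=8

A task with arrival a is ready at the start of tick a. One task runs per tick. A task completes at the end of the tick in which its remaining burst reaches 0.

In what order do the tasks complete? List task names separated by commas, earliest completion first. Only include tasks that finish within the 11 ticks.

completion order = F, H

t=0: L0/L1/L2 = FH/-/- → run F
t=1: L0/L1/L2 = FH/-/- → run F
t=2: L0/L1/L2 = H/F/- → run H
t=3: L0/L1/L2 = H/F/- → run H
t=4: L0/L1/L2 = -/FH/- → run F
t=5: L0/L1/L2 = -/H/- → run H
t=6: L0/L1/L2 = -/H/- → run H
t=7: L0/L1/L2 = -/H/- → run H
t=8: L0/L1/L2 = -/H/- → run H
t=9: L0/L1/L2 = -/-/H → run H
t=10: L0/L1/L2 = -/-/H → run H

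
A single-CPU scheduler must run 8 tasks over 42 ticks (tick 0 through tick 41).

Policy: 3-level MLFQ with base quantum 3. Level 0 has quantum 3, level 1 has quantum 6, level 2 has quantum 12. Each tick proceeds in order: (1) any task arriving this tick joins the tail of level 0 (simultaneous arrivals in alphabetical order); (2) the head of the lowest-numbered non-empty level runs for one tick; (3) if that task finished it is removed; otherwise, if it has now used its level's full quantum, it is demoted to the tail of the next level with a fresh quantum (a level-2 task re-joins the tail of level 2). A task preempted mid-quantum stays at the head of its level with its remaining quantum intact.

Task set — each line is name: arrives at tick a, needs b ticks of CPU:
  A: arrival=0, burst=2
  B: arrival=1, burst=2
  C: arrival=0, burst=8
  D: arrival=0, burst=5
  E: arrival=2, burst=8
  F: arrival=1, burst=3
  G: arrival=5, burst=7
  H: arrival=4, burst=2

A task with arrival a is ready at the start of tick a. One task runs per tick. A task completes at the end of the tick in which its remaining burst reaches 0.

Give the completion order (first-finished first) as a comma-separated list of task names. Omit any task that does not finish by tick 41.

t=0: L0/L1/L2 = ACD/-/- → run A
t=1: L0/L1/L2 = ACDBF/-/- → run A
t=2: L0/L1/L2 = CDBFE/-/- → run C
t=3: L0/L1/L2 = CDBFE/-/- → run C
t=4: L0/L1/L2 = CDBFEH/-/- → run C
t=5: L0/L1/L2 = DBFEHG/C/- → run D
t=6: L0/L1/L2 = DBFEHG/C/- → run D
t=7: L0/L1/L2 = DBFEHG/C/- → run D
t=8: L0/L1/L2 = BFEHG/CD/- → run B
t=9: L0/L1/L2 = BFEHG/CD/- → run B
t=10: L0/L1/L2 = FEHG/CD/- → run F
t=11: L0/L1/L2 = FEHG/CD/- → run F
t=12: L0/L1/L2 = FEHG/CD/- → run F
t=13: L0/L1/L2 = EHG/CD/- → run E
t=14: L0/L1/L2 = EHG/CD/- → run E
t=15: L0/L1/L2 = EHG/CD/- → run E
t=16: L0/L1/L2 = HG/CDE/- → run H
t=17: L0/L1/L2 = HG/CDE/- → run H
t=18: L0/L1/L2 = G/CDE/- → run G
t=19: L0/L1/L2 = G/CDE/- → run G
t=20: L0/L1/L2 = G/CDE/- → run G
t=21: L0/L1/L2 = -/CDEG/- → run C
t=22: L0/L1/L2 = -/CDEG/- → run C
t=23: L0/L1/L2 = -/CDEG/- → run C
t=24: L0/L1/L2 = -/CDEG/- → run C
t=25: L0/L1/L2 = -/CDEG/- → run C
t=26: L0/L1/L2 = -/DEG/- → run D
t=27: L0/L1/L2 = -/DEG/- → run D
t=28: L0/L1/L2 = -/EG/- → run E
t=29: L0/L1/L2 = -/EG/- → run E
t=30: L0/L1/L2 = -/EG/- → run E
t=31: L0/L1/L2 = -/EG/- → run E
t=32: L0/L1/L2 = -/EG/- → run E
t=33: L0/L1/L2 = -/G/- → run G
t=34: L0/L1/L2 = -/G/- → run G
t=35: L0/L1/L2 = -/G/- → run G
t=36: L0/L1/L2 = -/G/- → run G
t=37: (idle)
t=38: (idle)
t=39: (idle)
t=40: (idle)
t=41: (idle)

completion order = A, B, F, H, C, D, E, G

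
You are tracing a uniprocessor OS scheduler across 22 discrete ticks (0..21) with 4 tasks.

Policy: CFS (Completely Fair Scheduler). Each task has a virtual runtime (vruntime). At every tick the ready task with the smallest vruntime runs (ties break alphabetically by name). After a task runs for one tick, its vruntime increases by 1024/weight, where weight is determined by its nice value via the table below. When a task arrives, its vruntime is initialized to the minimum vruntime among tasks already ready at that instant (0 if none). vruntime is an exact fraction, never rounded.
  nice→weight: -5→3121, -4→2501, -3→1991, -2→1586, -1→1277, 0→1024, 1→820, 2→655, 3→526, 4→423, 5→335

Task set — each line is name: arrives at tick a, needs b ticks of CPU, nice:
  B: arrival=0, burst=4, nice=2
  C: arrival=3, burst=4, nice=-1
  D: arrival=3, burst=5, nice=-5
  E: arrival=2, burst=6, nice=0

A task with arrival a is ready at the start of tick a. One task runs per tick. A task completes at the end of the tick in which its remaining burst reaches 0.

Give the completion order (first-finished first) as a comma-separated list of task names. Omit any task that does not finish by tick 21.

t=0: vr[B=0] → run B
t=1: vr[B=1024/655] → run B
t=2: vr[B=2048/655 E=2048/655] → run B
t=3: vr[B=3072/655 C=2048/655 D=2048/655 E=2048/655] → run C
t=4: vr[B=3072/655 C=3286016/836435 D=2048/655 E=2048/655] → run D
t=5: vr[B=3072/655 C=3286016/836435 D=7062528/2044255 E=2048/655] → run E
t=6: vr[B=3072/655 C=3286016/836435 D=7062528/2044255 E=2703/655] → run D
t=7: vr[B=3072/655 C=3286016/836435 D=7733248/2044255 E=2703/655] → run D
t=8: vr[B=3072/655 C=3286016/836435 D=8403968/2044255 E=2703/655] → run C
t=9: vr[B=3072/655 C=3956736/836435 D=8403968/2044255 E=2703/655] → run D
t=10: vr[B=3072/655 C=3956736/836435 D=9074688/2044255 E=2703/655] → run E
t=11: vr[B=3072/655 C=3956736/836435 D=9074688/2044255 E=3358/655] → run D
t=12: vr[B=3072/655 C=3956736/836435 E=3358/655] → run B
t=13: vr[C=3956736/836435 E=3358/655] → run C
t=14: vr[C=4627456/836435 E=3358/655] → run E
t=15: vr[C=4627456/836435 E=4013/655] → run C
t=16: vr[E=4013/655] → run E
t=17: vr[E=4668/655] → run E
t=18: vr[E=5323/655] → run E
t=19: (idle)
t=20: (idle)
t=21: (idle)

completion order = D, B, C, E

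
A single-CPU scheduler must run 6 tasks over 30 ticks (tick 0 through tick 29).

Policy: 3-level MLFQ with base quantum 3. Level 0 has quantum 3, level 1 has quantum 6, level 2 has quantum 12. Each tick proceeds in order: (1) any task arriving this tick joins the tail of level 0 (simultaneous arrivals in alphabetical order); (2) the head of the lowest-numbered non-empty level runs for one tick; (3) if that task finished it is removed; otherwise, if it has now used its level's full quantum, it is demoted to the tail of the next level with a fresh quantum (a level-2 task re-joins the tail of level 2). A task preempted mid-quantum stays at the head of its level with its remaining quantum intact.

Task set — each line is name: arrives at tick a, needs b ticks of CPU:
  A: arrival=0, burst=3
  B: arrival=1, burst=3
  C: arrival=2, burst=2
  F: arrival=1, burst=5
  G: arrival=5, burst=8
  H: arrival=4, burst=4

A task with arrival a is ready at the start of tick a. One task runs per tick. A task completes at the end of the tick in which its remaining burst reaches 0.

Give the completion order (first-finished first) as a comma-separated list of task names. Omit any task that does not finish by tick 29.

completion order = A, B, C, F, H, G

t=0: L0/L1/L2 = A/-/- → run A
t=1: L0/L1/L2 = ABF/-/- → run A
t=2: L0/L1/L2 = ABFC/-/- → run A
t=3: L0/L1/L2 = BFC/-/- → run B
t=4: L0/L1/L2 = BFCH/-/- → run B
t=5: L0/L1/L2 = BFCHG/-/- → run B
t=6: L0/L1/L2 = FCHG/-/- → run F
t=7: L0/L1/L2 = FCHG/-/- → run F
t=8: L0/L1/L2 = FCHG/-/- → run F
t=9: L0/L1/L2 = CHG/F/- → run C
t=10: L0/L1/L2 = CHG/F/- → run C
t=11: L0/L1/L2 = HG/F/- → run H
t=12: L0/L1/L2 = HG/F/- → run H
t=13: L0/L1/L2 = HG/F/- → run H
t=14: L0/L1/L2 = G/FH/- → run G
t=15: L0/L1/L2 = G/FH/- → run G
t=16: L0/L1/L2 = G/FH/- → run G
t=17: L0/L1/L2 = -/FHG/- → run F
t=18: L0/L1/L2 = -/FHG/- → run F
t=19: L0/L1/L2 = -/HG/- → run H
t=20: L0/L1/L2 = -/G/- → run G
t=21: L0/L1/L2 = -/G/- → run G
t=22: L0/L1/L2 = -/G/- → run G
t=23: L0/L1/L2 = -/G/- → run G
t=24: L0/L1/L2 = -/G/- → run G
t=25: (idle)
t=26: (idle)
t=27: (idle)
t=28: (idle)
t=29: (idle)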